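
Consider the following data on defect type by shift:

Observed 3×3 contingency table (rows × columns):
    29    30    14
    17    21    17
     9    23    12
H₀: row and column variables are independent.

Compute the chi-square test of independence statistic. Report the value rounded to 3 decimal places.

Row totals [73, 55, 44], col totals [55, 74, 43], n=172
χ² = (29−23.34)²/23.34 + (30−31.41)²/31.41 + (14−18.25)²/18.25 + (17−17.59)²/17.59 + (21−23.66)²/23.66 + (17−13.75)²/13.75 + (9−14.07)²/14.07 + (23−18.93)²/18.93 + (12−11.00)²/11.00 = 6.3038
df = 4

test statistic = 6.304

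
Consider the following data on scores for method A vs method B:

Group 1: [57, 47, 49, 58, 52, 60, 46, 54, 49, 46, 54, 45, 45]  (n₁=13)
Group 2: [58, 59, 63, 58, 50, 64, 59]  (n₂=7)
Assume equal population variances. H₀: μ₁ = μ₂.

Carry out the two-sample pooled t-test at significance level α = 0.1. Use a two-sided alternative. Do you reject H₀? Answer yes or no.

reject H₀: yes

x̄₁=50.923, s₁=5.251, n₁=13
x̄₂=58.714, s₂=4.536, n₂=7
s_p² = [12·5.251² + 6·4.536²]/18 = 25.2418
SE = √(s_p²·(1/13+1/7)) = 2.3553
t = (50.923−58.714)/2.3553 = -3.3079
df = 18
p-value (two-sided) = 0.00391
At α=0.1: p < α → reject H₀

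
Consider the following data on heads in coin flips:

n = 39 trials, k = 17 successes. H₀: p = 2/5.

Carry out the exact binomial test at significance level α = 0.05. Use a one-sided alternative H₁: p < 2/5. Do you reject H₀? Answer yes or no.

reject H₀: no

Exact binomial: n=39, k=17, p₀=2/5=0.4000
P(X≤17) from Σ C(n,i)·p₀^i·(1−p₀)^(n−i)
p-value (one-sided, H₁ less) = 0.73467
At α=0.05: p ≥ α → fail to reject H₀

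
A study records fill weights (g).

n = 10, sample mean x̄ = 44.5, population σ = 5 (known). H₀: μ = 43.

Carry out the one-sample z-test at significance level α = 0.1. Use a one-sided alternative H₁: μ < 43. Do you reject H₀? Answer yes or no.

reject H₀: no

SE = σ/√n = 5/√10 = 1.5811
z = (x̄−μ₀)/SE = (44.5−43)/1.5811 = 0.9487
p-value (one-sided, H₁ less) = 0.82861
At α=0.1: p ≥ α → fail to reject H₀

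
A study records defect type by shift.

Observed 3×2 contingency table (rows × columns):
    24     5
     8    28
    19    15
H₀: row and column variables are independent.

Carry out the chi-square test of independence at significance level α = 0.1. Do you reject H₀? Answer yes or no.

reject H₀: yes

Row totals [29, 36, 34], col totals [51, 48], n=99
χ² = (24−14.94)²/14.94 + (5−14.06)²/14.06 + (8−18.55)²/18.55 + (28−17.45)²/17.45 + (19−17.52)²/17.52 + (15−16.48)²/16.48 = 23.9611
df = 2
p-value (upper-tail) = 0.00001
At α=0.1: p < α → reject H₀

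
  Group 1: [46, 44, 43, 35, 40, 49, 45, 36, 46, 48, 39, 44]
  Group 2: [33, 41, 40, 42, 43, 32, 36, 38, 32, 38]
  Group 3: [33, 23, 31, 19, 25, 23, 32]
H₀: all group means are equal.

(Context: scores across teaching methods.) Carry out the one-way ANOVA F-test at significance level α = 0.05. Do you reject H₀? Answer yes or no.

reject H₀: yes

Group means [42.92, 37.50, 26.57], grand mean 37.103
SSB = Σnᵢ(x̄ᵢ−x̄)² = 1183.559; SSW = ΣΣ(x−x̄ᵢ)² = 551.131
MSB = 1183.559/2 = 591.7794; MSW = 551.131/26 = 21.1973
F = MSB/MSW = 27.9176
df = (2, 26)
p-value (upper-tail) = 0.00000
At α=0.05: p < α → reject H₀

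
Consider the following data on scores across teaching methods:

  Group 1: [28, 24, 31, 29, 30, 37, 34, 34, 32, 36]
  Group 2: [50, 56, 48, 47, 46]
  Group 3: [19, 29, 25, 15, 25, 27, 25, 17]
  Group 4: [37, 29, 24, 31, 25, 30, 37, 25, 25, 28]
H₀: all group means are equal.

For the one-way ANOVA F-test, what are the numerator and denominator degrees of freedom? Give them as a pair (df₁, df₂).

degrees of freedom = [3, 29]

k = 4 groups, N = 33 total
df = (k−1, N−k) = (4−1, 33−4) = (3, 29)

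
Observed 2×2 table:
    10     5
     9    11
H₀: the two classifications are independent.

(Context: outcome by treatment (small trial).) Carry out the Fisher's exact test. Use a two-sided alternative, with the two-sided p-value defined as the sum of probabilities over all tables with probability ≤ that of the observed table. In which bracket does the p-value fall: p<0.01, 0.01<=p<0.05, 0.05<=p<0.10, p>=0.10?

Margins: r₁=15, r₂=20, c₁=19, c₂=16, n=35
p_obs = C(15,10)·C(20,9)/C(35,19); sum pmf over tables with pmf ≤ p_obs
p-value (two-sided) = 0.30636
→ bracket: p>=0.10

p-value bracket: p>=0.10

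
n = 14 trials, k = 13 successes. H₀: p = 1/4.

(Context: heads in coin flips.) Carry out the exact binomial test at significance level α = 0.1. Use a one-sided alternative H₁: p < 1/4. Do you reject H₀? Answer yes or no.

Exact binomial: n=14, k=13, p₀=1/4=0.2500
P(X≤13) from Σ C(n,i)·p₀^i·(1−p₀)^(n−i)
p-value (one-sided, H₁ less) = 1.00000
At α=0.1: p ≥ α → fail to reject H₀

reject H₀: no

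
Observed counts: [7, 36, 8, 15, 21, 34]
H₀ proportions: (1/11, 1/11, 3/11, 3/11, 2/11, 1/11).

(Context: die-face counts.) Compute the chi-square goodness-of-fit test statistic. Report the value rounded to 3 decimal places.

test statistic = 135.167

n = 121; E_i = n·p_i = [11.00, 11.00, 33.00, 33.00, 22.00, 11.00]
χ² = (7−11.00)²/11.00 + (36−11.00)²/11.00 + (8−33.00)²/33.00 + (15−33.00)²/33.00 + (21−22.00)²/22.00 + (34−11.00)²/11.00 = 135.1667
df = 5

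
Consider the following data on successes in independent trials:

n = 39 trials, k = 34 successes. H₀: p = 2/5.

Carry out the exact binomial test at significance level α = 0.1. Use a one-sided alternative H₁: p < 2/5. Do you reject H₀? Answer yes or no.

Exact binomial: n=39, k=34, p₀=2/5=0.4000
P(X≤34) from Σ C(n,i)·p₀^i·(1−p₀)^(n−i)
p-value (one-sided, H₁ less) = 1.00000
At α=0.1: p ≥ α → fail to reject H₀

reject H₀: no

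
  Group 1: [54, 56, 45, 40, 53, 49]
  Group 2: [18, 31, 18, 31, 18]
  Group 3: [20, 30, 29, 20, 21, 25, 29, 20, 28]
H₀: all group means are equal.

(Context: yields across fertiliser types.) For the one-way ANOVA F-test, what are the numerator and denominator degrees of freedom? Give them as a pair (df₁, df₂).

degrees of freedom = [2, 17]

k = 3 groups, N = 20 total
df = (k−1, N−k) = (3−1, 20−3) = (2, 17)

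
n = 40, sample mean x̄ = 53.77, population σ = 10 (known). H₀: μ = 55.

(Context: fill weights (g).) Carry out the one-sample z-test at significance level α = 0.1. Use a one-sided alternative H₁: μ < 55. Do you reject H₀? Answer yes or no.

SE = σ/√n = 10/√40 = 1.5811
z = (x̄−μ₀)/SE = (53.77−55)/1.5811 = -0.7779
p-value (one-sided, H₁ less) = 0.21831
At α=0.1: p ≥ α → fail to reject H₀

reject H₀: no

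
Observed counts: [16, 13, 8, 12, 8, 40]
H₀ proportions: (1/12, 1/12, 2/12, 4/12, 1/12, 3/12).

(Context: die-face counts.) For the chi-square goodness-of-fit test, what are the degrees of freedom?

degrees of freedom = 5

df = k − 1 = 6 − 1 = 5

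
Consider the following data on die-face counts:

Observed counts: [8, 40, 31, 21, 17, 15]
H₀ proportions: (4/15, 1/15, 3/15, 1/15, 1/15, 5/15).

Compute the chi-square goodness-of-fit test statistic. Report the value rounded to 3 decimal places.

n = 132; E_i = n·p_i = [35.20, 8.80, 26.40, 8.80, 8.80, 44.00]
χ² = (8−35.20)²/35.20 + (40−8.80)²/8.80 + (31−26.40)²/26.40 + (21−8.80)²/8.80 + (17−8.80)²/8.80 + (15−44.00)²/44.00 = 176.1061
df = 5

test statistic = 176.106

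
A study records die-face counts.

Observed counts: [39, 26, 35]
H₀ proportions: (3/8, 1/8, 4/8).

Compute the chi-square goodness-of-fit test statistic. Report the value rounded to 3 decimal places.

test statistic = 19.140

n = 100; E_i = n·p_i = [37.50, 12.50, 50.00]
χ² = (39−37.50)²/37.50 + (26−12.50)²/12.50 + (35−50.00)²/50.00 = 19.1400
df = 2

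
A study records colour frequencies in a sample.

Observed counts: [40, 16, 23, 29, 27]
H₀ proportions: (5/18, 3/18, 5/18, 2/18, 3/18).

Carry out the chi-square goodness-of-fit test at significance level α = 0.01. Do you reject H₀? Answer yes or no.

reject H₀: yes

n = 135; E_i = n·p_i = [37.50, 22.50, 37.50, 15.00, 22.50]
χ² = (40−37.50)²/37.50 + (16−22.50)²/22.50 + (23−37.50)²/37.50 + (29−15.00)²/15.00 + (27−22.50)²/22.50 = 21.6178
df = 4
p-value (upper-tail) = 0.00024
At α=0.01: p < α → reject H₀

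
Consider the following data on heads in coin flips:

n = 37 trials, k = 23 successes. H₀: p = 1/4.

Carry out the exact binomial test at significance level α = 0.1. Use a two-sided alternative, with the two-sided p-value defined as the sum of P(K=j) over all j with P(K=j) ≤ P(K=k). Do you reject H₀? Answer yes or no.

reject H₀: yes

Exact binomial: n=37, k=23, p₀=1/4=0.2500
P(X=j) = C(n,j)·p₀^j·(1−p₀)^(n−j); p = Σ P(X=j) over j with P(X=j) ≤ P(X=23)
p-value (two-sided) = 0.00000
At α=0.1: p < α → reject H₀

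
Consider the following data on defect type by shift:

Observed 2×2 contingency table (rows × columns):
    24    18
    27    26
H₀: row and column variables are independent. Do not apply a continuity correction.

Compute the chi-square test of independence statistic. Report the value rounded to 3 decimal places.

Row totals [42, 53], col totals [51, 44], n=95
χ² = (24−22.55)²/22.55 + (18−19.45)²/19.45 + (27−28.45)²/28.45 + (26−24.55)²/24.55 = 0.3622
df = 1

test statistic = 0.362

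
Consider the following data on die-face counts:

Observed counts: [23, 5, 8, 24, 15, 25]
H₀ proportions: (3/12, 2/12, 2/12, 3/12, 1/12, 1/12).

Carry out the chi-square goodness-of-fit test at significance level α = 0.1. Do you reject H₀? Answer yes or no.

n = 100; E_i = n·p_i = [25.00, 16.67, 16.67, 25.00, 8.33, 8.33]
χ² = (23−25.00)²/25.00 + (5−16.67)²/16.67 + (8−16.67)²/16.67 + (24−25.00)²/25.00 + (15−8.33)²/8.33 + (25−8.33)²/8.33 = 51.5400
df = 5
p-value (upper-tail) = 0.00000
At α=0.1: p < α → reject H₀

reject H₀: yes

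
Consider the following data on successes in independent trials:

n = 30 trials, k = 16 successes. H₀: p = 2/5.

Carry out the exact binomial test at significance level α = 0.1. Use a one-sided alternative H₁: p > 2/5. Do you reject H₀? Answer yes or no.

reject H₀: yes

Exact binomial: n=30, k=16, p₀=2/5=0.4000
P(X≥16) from Σ C(n,i)·p₀^i·(1−p₀)^(n−i)
p-value (one-sided, H₁ greater) = 0.09706
At α=0.1: p < α → reject H₀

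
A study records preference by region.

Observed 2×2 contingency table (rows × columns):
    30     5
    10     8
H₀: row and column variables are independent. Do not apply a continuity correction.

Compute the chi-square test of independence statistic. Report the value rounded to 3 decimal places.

test statistic = 5.840

Row totals [35, 18], col totals [40, 13], n=53
χ² = (30−26.42)²/26.42 + (5−8.58)²/8.58 + (10−13.58)²/13.58 + (8−4.42)²/4.42 = 5.8404
df = 1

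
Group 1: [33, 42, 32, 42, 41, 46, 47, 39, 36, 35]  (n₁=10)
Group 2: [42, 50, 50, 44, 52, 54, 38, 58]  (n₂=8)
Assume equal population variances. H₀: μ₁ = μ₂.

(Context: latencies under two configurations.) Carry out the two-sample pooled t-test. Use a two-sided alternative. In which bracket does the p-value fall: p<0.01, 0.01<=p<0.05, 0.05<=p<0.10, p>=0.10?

p-value bracket: p<0.01

x̄₁=39.300, s₁=5.208, n₁=10
x̄₂=48.500, s₂=6.655, n₂=8
s_p² = [9·5.208² + 7·6.655²]/16 = 34.6312
SE = √(s_p²·(1/10+1/8)) = 2.7914
t = (39.300−48.500)/2.7914 = -3.2958
df = 16
p-value (two-sided) = 0.00456
→ bracket: p<0.01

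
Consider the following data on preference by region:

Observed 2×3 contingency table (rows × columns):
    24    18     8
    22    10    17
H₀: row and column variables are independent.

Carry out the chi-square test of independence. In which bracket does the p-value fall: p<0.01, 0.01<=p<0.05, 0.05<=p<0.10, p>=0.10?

p-value bracket: 0.05<=p<0.10

Row totals [50, 49], col totals [46, 28, 25], n=99
χ² = (24−23.23)²/23.23 + (18−14.14)²/14.14 + (8−12.63)²/12.63 + (22−22.77)²/22.77 + (10−13.86)²/13.86 + (17−12.37)²/12.37 = 5.6031
df = 2
p-value (upper-tail) = 0.06071
→ bracket: 0.05<=p<0.10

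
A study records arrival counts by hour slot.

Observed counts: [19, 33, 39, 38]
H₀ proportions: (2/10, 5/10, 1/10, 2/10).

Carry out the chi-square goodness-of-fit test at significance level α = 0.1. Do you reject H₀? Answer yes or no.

reject H₀: yes

n = 129; E_i = n·p_i = [25.80, 64.50, 12.90, 25.80]
χ² = (19−25.80)²/25.80 + (33−64.50)²/64.50 + (39−12.90)²/12.90 + (38−25.80)²/25.80 = 75.7519
df = 3
p-value (upper-tail) = 0.00000
At α=0.1: p < α → reject H₀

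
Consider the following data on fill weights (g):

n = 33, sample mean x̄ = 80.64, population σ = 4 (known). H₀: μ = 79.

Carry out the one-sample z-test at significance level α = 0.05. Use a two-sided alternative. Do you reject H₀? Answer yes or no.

reject H₀: yes

SE = σ/√n = 4/√33 = 0.6963
z = (x̄−μ₀)/SE = (80.64−79)/0.6963 = 2.3553
p-value (two-sided) = 0.01851
At α=0.05: p < α → reject H₀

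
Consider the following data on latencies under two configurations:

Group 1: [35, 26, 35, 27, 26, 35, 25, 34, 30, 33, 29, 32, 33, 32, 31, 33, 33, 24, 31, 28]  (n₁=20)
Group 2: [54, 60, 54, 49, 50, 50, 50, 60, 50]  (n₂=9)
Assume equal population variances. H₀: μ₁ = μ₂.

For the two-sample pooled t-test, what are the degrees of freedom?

degrees of freedom = 27

df = n₁ + n₂ − 2 = 20 + 9 − 2 = 27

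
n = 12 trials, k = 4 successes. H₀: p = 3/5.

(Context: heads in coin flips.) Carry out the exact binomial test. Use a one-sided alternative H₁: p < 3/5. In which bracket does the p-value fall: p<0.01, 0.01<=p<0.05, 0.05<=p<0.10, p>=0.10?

Exact binomial: n=12, k=4, p₀=3/5=0.6000
P(X≤4) from Σ C(n,i)·p₀^i·(1−p₀)^(n−i)
p-value (one-sided, H₁ less) = 0.05731
→ bracket: 0.05<=p<0.10

p-value bracket: 0.05<=p<0.10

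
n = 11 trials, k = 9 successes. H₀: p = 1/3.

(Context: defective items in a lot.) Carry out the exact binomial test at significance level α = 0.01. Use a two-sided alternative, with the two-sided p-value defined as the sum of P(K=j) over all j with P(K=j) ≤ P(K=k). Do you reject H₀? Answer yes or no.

Exact binomial: n=11, k=9, p₀=1/3=0.3333
P(X=j) = C(n,j)·p₀^j·(1−p₀)^(n−j); p = Σ P(X=j) over j with P(X=j) ≤ P(X=9)
p-value (two-sided) = 0.00137
At α=0.01: p < α → reject H₀

reject H₀: yes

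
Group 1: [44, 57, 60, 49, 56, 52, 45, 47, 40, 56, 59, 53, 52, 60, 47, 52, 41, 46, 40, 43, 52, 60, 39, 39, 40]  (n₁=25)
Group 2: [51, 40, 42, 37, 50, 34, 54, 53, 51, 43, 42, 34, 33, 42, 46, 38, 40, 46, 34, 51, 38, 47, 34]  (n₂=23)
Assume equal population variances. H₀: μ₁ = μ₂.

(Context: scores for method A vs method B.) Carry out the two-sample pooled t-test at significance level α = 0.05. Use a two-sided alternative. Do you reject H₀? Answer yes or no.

x̄₁=49.160, s₁=7.295, n₁=25
x̄₂=42.609, s₂=6.821, n₂=23
s_p² = [24·7.295² + 22·6.821²]/46 = 50.0182
SE = √(s_p²·(1/25+1/23)) = 2.0434
t = (49.160−42.609)/2.0434 = 3.2061
df = 46
p-value (two-sided) = 0.00245
At α=0.05: p < α → reject H₀

reject H₀: yes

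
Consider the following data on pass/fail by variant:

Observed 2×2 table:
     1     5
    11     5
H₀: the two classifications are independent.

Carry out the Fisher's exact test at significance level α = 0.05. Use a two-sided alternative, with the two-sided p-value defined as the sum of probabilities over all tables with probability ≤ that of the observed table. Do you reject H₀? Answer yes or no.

Margins: r₁=6, r₂=16, c₁=12, c₂=10, n=22
p_obs = C(6,1)·C(16,11)/C(22,12); sum pmf over tables with pmf ≤ p_obs
p-value (two-sided) = 0.05573
At α=0.05: p ≥ α → fail to reject H₀

reject H₀: no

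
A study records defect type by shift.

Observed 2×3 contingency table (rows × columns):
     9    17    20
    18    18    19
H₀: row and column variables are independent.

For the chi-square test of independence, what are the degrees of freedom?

df = (r−1)(c−1) = (2−1)·(3−1) = 2

degrees of freedom = 2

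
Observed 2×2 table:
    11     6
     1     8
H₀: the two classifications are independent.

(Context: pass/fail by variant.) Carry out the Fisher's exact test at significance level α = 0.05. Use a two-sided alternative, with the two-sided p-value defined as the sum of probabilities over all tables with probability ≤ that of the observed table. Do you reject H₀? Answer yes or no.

reject H₀: yes

Margins: r₁=17, r₂=9, c₁=12, c₂=14, n=26
p_obs = C(17,11)·C(9,1)/C(26,12); sum pmf over tables with pmf ≤ p_obs
p-value (two-sided) = 0.01446
At α=0.05: p < α → reject H₀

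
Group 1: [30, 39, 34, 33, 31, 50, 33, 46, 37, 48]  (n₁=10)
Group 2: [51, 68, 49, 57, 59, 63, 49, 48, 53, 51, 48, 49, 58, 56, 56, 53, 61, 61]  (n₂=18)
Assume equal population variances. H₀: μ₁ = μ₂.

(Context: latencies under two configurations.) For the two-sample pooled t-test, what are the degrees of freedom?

degrees of freedom = 26

df = n₁ + n₂ − 2 = 10 + 18 − 2 = 26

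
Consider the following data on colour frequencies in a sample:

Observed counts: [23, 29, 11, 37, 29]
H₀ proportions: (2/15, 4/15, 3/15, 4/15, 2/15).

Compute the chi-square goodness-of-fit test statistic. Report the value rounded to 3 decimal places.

n = 129; E_i = n·p_i = [17.20, 34.40, 25.80, 34.40, 17.20]
χ² = (23−17.20)²/17.20 + (29−34.40)²/34.40 + (11−25.80)²/25.80 + (37−34.40)²/34.40 + (29−17.20)²/17.20 = 19.5853
df = 4

test statistic = 19.585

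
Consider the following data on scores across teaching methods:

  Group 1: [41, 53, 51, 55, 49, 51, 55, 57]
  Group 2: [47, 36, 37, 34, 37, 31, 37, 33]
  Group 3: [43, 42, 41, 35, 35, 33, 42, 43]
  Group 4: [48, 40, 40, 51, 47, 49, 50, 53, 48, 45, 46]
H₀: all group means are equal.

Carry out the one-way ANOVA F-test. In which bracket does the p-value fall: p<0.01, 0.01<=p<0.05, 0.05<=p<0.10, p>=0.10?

Group means [51.50, 36.50, 39.25, 47.00], grand mean 43.857
SSB = Σnᵢ(x̄ᵢ−x̄)² = 1178.786; SSW = ΣΣ(x−x̄ᵢ)² = 625.500
MSB = 1178.786/3 = 392.9286; MSW = 625.500/31 = 20.1774
F = MSB/MSW = 19.4737
df = (3, 31)
p-value (upper-tail) = 0.00000
→ bracket: p<0.01

p-value bracket: p<0.01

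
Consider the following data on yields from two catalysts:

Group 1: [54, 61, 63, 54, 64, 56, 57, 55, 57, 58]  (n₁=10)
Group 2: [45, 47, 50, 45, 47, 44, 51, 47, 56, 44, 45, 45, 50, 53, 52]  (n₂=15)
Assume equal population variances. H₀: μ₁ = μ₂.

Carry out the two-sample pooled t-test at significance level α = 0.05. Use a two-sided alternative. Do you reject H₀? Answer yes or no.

reject H₀: yes

x̄₁=57.900, s₁=3.604, n₁=10
x̄₂=48.067, s₂=3.712, n₂=15
s_p² = [9·3.604² + 14·3.712²]/23 = 13.4710
SE = √(s_p²·(1/10+1/15)) = 1.4984
t = (57.900−48.067)/1.4984 = 6.5626
df = 23
p-value (two-sided) = 0.00000
At α=0.05: p < α → reject H₀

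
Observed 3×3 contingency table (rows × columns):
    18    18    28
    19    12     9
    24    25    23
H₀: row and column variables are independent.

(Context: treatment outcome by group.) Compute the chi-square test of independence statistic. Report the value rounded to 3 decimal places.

Row totals [64, 40, 72], col totals [61, 55, 60], n=176
χ² = (18−22.18)²/22.18 + (18−20.00)²/20.00 + (28−21.82)²/21.82 + (19−13.86)²/13.86 + (12−12.50)²/12.50 + (9−13.64)²/13.64 + (24−24.95)²/24.95 + (25−22.50)²/22.50 + (23−24.55)²/24.55 = 6.6508
df = 4

test statistic = 6.651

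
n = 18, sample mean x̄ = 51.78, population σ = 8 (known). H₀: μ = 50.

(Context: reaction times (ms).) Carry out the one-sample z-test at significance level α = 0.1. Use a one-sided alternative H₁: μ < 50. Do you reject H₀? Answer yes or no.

reject H₀: no

SE = σ/√n = 8/√18 = 1.8856
z = (x̄−μ₀)/SE = (51.78−50)/1.8856 = 0.9440
p-value (one-sided, H₁ less) = 0.82741
At α=0.1: p ≥ α → fail to reject H₀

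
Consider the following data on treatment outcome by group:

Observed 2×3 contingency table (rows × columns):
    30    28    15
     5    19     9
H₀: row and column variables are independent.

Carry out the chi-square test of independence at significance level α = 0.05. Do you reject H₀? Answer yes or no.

Row totals [73, 33], col totals [35, 47, 24], n=106
χ² = (30−24.10)²/24.10 + (28−32.37)²/32.37 + (15−16.53)²/16.53 + (5−10.90)²/10.90 + (19−14.63)²/14.63 + (9−7.47)²/7.47 = 6.9802
df = 2
p-value (upper-tail) = 0.03050
At α=0.05: p < α → reject H₀

reject H₀: yes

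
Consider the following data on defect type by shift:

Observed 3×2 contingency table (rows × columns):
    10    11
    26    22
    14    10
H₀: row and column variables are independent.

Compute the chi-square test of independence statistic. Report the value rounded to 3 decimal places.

test statistic = 0.524

Row totals [21, 48, 24], col totals [50, 43], n=93
χ² = (10−11.29)²/11.29 + (11−9.71)²/9.71 + (26−25.81)²/25.81 + (22−22.19)²/22.19 + (14−12.90)²/12.90 + (10−11.10)²/11.10 = 0.5237
df = 2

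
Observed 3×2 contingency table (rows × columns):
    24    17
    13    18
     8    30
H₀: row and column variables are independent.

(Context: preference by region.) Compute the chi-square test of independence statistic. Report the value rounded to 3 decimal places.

Row totals [41, 31, 38], col totals [45, 65], n=110
χ² = (24−16.77)²/16.77 + (17−24.23)²/24.23 + (13−12.68)²/12.68 + (18−18.32)²/18.32 + (8−15.55)²/15.55 + (30−22.45)²/22.45 = 11.4816
df = 2

test statistic = 11.482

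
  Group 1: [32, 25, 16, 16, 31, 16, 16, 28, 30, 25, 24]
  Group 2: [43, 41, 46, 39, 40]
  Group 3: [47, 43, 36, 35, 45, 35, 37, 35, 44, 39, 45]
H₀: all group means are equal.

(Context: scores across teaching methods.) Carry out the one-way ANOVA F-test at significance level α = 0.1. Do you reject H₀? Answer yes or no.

reject H₀: yes

Group means [23.55, 41.80, 40.09], grand mean 33.667
SSB = Σnᵢ(x̄ᵢ−x̄)² = 1911.564; SSW = ΣΣ(x−x̄ᵢ)² = 676.436
MSB = 1911.564/2 = 955.7818; MSW = 676.436/24 = 28.1848
F = MSB/MSW = 33.9112
df = (2, 24)
p-value (upper-tail) = 0.00000
At α=0.1: p < α → reject H₀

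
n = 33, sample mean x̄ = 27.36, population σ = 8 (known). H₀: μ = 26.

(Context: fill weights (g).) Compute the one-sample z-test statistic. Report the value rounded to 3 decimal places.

test statistic = 0.977

SE = σ/√n = 8/√33 = 1.3926
z = (x̄−μ₀)/SE = (27.36−26)/1.3926 = 0.9766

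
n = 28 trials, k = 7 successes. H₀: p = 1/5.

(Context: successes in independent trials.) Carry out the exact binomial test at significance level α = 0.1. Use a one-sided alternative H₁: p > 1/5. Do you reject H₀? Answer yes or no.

Exact binomial: n=28, k=7, p₀=1/5=0.2000
P(X≥7) from Σ C(n,i)·p₀^i·(1−p₀)^(n−i)
p-value (one-sided, H₁ greater) = 0.32156
At α=0.1: p ≥ α → fail to reject H₀

reject H₀: no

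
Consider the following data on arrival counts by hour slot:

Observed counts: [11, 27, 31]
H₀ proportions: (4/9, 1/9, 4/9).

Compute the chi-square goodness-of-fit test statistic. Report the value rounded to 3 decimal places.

n = 69; E_i = n·p_i = [30.67, 7.67, 30.67]
χ² = (11−30.67)²/30.67 + (27−7.67)²/7.67 + (31−30.67)²/30.67 = 61.3696
df = 2

test statistic = 61.370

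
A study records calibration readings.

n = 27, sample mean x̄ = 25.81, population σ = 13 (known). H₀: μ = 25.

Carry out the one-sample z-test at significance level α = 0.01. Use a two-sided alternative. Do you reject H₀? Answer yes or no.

SE = σ/√n = 13/√27 = 2.5019
z = (x̄−μ₀)/SE = (25.81−25)/2.5019 = 0.3238
p-value (two-sided) = 0.74612
At α=0.01: p ≥ α → fail to reject H₀

reject H₀: no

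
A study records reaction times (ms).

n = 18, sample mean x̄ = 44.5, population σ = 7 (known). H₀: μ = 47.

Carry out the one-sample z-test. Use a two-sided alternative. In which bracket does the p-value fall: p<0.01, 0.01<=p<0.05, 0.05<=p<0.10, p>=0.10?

SE = σ/√n = 7/√18 = 1.6499
z = (x̄−μ₀)/SE = (44.5−47)/1.6499 = -1.5152
p-value (two-sided) = 0.12971
→ bracket: p>=0.10

p-value bracket: p>=0.10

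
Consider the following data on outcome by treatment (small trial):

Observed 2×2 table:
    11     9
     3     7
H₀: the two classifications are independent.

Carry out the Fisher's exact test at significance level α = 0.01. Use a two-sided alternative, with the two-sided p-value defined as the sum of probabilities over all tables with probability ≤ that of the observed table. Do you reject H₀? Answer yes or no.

Margins: r₁=20, r₂=10, c₁=14, c₂=16, n=30
p_obs = C(20,11)·C(10,3)/C(30,14); sum pmf over tables with pmf ≤ p_obs
p-value (two-sided) = 0.26024
At α=0.01: p ≥ α → fail to reject H₀

reject H₀: no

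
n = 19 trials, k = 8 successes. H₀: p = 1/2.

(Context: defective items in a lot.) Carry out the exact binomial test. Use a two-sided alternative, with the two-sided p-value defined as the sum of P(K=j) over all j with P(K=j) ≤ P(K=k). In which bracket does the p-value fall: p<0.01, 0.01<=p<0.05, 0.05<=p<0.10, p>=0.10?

Exact binomial: n=19, k=8, p₀=1/2=0.5000
P(X=j) = C(n,j)·p₀^j·(1−p₀)^(n−j); p = Σ P(X=j) over j with P(X=j) ≤ P(X=8)
p-value (two-sided) = 0.64761
→ bracket: p>=0.10

p-value bracket: p>=0.10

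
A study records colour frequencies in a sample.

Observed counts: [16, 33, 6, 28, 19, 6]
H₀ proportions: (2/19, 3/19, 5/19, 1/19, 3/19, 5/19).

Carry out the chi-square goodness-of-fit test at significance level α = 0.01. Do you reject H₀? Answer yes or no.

n = 108; E_i = n·p_i = [11.37, 17.05, 28.42, 5.68, 17.05, 28.42]
χ² = (16−11.37)²/11.37 + (33−17.05)²/17.05 + (6−28.42)²/28.42 + (28−5.68)²/5.68 + (19−17.05)²/17.05 + (6−28.42)²/28.42 = 140.0086
df = 5
p-value (upper-tail) = 0.00000
At α=0.01: p < α → reject H₀

reject H₀: yes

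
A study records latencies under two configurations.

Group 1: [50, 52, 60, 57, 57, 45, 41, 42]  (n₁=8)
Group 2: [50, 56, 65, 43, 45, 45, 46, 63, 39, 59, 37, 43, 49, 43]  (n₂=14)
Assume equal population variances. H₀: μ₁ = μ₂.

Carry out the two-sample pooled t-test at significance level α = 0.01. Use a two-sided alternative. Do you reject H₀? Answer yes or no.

reject H₀: no

x̄₁=50.500, s₁=7.270, n₁=8
x̄₂=48.786, s₂=8.746, n₂=14
s_p² = [7·7.270² + 13·8.746²]/20 = 68.2179
SE = √(s_p²·(1/8+1/14)) = 3.6606
t = (50.500−48.786)/3.6606 = 0.4683
df = 20
p-value (two-sided) = 0.64463
At α=0.01: p ≥ α → fail to reject H₀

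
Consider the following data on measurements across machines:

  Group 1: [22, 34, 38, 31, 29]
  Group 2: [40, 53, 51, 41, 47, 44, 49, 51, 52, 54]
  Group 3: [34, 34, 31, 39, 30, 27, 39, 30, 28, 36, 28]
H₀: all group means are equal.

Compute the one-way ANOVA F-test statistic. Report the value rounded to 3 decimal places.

Group means [30.80, 48.20, 32.36], grand mean 38.154
SSB = Σnᵢ(x̄ᵢ−x̄)² = 1648.439; SSW = ΣΣ(x−x̄ᵢ)² = 554.945
MSB = 1648.439/2 = 824.2196; MSW = 554.945/23 = 24.1281
F = MSB/MSW = 34.1602
df = (2, 23)

test statistic = 34.160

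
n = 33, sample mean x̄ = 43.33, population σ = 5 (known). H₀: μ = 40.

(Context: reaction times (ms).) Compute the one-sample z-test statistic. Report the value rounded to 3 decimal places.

test statistic = 3.826

SE = σ/√n = 5/√33 = 0.8704
z = (x̄−μ₀)/SE = (43.33−40)/0.8704 = 3.8259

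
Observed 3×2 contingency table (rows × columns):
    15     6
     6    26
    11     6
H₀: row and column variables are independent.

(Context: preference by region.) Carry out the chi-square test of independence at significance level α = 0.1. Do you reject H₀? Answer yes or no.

Row totals [21, 32, 17], col totals [32, 38], n=70
χ² = (15−9.60)²/9.60 + (6−11.40)²/11.40 + (6−14.63)²/14.63 + (26−17.37)²/17.37 + (11−7.77)²/7.77 + (6−9.23)²/9.23 = 17.4416
df = 2
p-value (upper-tail) = 0.00016
At α=0.1: p < α → reject H₀

reject H₀: yes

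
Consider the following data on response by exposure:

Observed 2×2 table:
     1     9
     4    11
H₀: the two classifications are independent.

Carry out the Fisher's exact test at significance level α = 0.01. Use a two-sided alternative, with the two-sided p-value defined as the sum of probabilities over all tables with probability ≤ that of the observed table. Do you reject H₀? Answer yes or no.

Margins: r₁=10, r₂=15, c₁=5, c₂=20, n=25
p_obs = C(10,1)·C(15,4)/C(25,5); sum pmf over tables with pmf ≤ p_obs
p-value (two-sided) = 0.61462
At α=0.01: p ≥ α → fail to reject H₀

reject H₀: no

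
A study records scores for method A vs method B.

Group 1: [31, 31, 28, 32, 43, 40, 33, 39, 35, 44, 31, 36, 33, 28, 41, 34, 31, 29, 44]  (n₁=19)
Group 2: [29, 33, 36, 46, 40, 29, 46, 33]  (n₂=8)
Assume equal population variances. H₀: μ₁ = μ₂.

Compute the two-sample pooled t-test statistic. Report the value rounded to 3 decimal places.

test statistic = -0.653

x̄₁=34.895, s₁=5.374, n₁=19
x̄₂=36.500, s₂=6.866, n₂=8
s_p² = [18·5.374² + 7·6.866²]/25 = 33.9916
SE = √(s_p²·(1/19+1/8)) = 2.4572
t = (34.895−36.500)/2.4572 = -0.6533
df = 25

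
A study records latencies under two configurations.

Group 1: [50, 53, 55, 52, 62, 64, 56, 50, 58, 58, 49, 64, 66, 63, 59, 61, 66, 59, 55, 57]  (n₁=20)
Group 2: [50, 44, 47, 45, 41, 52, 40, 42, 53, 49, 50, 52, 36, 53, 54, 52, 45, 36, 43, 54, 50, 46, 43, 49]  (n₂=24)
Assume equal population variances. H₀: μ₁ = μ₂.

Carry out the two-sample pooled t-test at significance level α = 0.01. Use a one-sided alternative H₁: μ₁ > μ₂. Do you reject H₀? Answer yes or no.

x̄₁=57.850, s₁=5.354, n₁=20
x̄₂=46.917, s₂=5.445, n₂=24
s_p² = [19·5.354² + 23·5.445²]/42 = 29.1996
SE = √(s_p²·(1/20+1/24)) = 1.6360
t = (57.850−46.917)/1.6360 = 6.6828
df = 42
p-value (one-sided, H₁ greater) = 0.00000
At α=0.01: p < α → reject H₀

reject H₀: yes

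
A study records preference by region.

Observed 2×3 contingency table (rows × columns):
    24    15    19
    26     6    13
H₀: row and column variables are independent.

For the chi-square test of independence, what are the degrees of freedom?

df = (r−1)(c−1) = (2−1)·(3−1) = 2

degrees of freedom = 2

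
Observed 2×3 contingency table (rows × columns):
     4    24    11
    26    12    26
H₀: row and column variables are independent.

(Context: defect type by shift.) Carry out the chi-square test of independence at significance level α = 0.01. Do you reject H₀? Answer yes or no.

reject H₀: yes

Row totals [39, 64], col totals [30, 36, 37], n=103
χ² = (4−11.36)²/11.36 + (24−13.63)²/13.63 + (11−14.01)²/14.01 + (26−18.64)²/18.64 + (12−22.37)²/22.37 + (26−22.99)²/22.99 = 21.4076
df = 2
p-value (upper-tail) = 0.00002
At α=0.01: p < α → reject H₀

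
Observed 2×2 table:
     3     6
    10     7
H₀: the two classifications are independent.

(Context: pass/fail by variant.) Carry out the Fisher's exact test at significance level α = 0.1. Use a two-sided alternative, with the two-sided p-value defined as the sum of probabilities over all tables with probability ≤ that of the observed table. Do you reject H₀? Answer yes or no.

reject H₀: no

Margins: r₁=9, r₂=17, c₁=13, c₂=13, n=26
p_obs = C(9,3)·C(17,10)/C(26,13); sum pmf over tables with pmf ≤ p_obs
p-value (two-sided) = 0.41098
At α=0.1: p ≥ α → fail to reject H₀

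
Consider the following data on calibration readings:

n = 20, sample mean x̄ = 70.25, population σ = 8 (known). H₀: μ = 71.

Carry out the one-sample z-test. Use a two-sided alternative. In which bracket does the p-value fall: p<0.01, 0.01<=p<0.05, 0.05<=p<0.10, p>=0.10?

SE = σ/√n = 8/√20 = 1.7889
z = (x̄−μ₀)/SE = (70.25−71)/1.7889 = -0.4193
p-value (two-sided) = 0.67502
→ bracket: p>=0.10

p-value bracket: p>=0.10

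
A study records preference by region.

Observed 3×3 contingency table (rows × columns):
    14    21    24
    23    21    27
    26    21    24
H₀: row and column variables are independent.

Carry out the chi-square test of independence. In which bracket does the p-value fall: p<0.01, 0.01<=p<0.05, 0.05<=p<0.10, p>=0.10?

p-value bracket: p>=0.10

Row totals [59, 71, 71], col totals [63, 63, 75], n=201
χ² = (14−18.49)²/18.49 + (21−18.49)²/18.49 + (24−22.01)²/22.01 + (23−22.25)²/22.25 + (21−22.25)²/22.25 + (27−26.49)²/26.49 + (26−22.25)²/22.25 + (21−22.25)²/22.25 + (24−26.49)²/26.49 = 2.6516
df = 4
p-value (upper-tail) = 0.61771
→ bracket: p>=0.10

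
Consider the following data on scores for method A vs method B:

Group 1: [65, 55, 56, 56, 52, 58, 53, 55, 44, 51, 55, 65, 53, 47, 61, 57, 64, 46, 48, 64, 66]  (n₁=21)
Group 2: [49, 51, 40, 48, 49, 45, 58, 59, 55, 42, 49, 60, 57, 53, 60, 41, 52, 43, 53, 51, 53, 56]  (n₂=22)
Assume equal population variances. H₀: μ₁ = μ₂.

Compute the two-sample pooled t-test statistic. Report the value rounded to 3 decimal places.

test statistic = 2.408

x̄₁=55.762, s₁=6.595, n₁=21
x̄₂=51.091, s₂=6.125, n₂=22
s_p² = [20·6.595² + 21·6.125²]/41 = 40.4299
SE = √(s_p²·(1/21+1/22)) = 1.9398
t = (55.762−51.091)/1.9398 = 2.4079
df = 41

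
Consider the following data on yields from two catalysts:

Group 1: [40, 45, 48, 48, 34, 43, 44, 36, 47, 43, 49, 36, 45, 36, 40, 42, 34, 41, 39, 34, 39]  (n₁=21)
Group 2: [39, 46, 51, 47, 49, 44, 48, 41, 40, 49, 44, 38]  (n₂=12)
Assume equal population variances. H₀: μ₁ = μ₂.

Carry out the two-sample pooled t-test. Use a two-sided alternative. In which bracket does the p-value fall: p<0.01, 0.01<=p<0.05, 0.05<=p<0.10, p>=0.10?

x̄₁=41.095, s₁=4.898, n₁=21
x̄₂=44.667, s₂=4.355, n₂=12
s_p² = [20·4.898² + 11·4.355²]/31 = 22.2089
SE = √(s_p²·(1/21+1/12)) = 1.7054
t = (41.095−44.667)/1.7054 = -2.0942
df = 31
p-value (two-sided) = 0.04451
→ bracket: 0.01<=p<0.05

p-value bracket: 0.01<=p<0.05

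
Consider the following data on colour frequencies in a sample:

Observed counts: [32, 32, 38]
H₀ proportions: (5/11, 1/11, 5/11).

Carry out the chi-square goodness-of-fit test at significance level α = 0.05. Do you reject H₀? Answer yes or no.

n = 102; E_i = n·p_i = [46.36, 9.27, 46.36]
χ² = (32−46.36)²/46.36 + (32−9.27)²/9.27 + (38−46.36)²/46.36 = 61.6627
df = 2
p-value (upper-tail) = 0.00000
At α=0.05: p < α → reject H₀

reject H₀: yes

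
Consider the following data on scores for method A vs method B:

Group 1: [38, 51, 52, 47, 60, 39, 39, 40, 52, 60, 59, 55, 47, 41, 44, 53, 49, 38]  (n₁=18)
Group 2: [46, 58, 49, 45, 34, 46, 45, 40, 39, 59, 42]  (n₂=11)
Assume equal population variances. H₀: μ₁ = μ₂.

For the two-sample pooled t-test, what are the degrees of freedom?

degrees of freedom = 27

df = n₁ + n₂ − 2 = 18 + 11 − 2 = 27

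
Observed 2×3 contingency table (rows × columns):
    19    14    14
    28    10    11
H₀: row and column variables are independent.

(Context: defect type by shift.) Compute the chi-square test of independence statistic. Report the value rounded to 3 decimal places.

test statistic = 2.710

Row totals [47, 49], col totals [47, 24, 25], n=96
χ² = (19−23.01)²/23.01 + (14−11.75)²/11.75 + (14−12.24)²/12.24 + (28−23.99)²/23.99 + (10−12.25)²/12.25 + (11−12.76)²/12.76 = 2.7096
df = 2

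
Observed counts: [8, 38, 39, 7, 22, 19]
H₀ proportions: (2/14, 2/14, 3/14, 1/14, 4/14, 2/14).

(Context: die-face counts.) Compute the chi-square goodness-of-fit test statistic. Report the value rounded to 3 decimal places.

test statistic = 36.632

n = 133; E_i = n·p_i = [19.00, 19.00, 28.50, 9.50, 38.00, 19.00]
χ² = (8−19.00)²/19.00 + (38−19.00)²/19.00 + (39−28.50)²/28.50 + (7−9.50)²/9.50 + (22−38.00)²/38.00 + (19−19.00)²/19.00 = 36.6316
df = 5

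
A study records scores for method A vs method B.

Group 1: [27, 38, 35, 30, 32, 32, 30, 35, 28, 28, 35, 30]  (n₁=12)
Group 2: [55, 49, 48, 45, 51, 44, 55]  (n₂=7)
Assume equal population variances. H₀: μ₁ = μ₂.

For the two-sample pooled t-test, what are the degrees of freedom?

degrees of freedom = 17

df = n₁ + n₂ − 2 = 12 + 7 − 2 = 17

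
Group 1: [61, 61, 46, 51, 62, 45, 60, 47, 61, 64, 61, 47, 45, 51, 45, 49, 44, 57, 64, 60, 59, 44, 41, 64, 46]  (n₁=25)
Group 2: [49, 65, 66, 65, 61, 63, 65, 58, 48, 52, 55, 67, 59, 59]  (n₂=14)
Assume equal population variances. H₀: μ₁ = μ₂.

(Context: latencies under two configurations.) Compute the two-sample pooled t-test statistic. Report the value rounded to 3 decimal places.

test statistic = -2.418

x̄₁=53.400, s₁=8.005, n₁=25
x̄₂=59.429, s₂=6.357, n₂=14
s_p² = [24·8.005² + 13·6.357²]/37 = 55.7683
SE = √(s_p²·(1/25+1/14)) = 2.4928
t = (53.400−59.429)/2.4928 = -2.4184
df = 37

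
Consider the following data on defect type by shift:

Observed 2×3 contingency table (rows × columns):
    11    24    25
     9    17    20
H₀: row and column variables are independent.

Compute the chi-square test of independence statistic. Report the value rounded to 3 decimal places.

Row totals [60, 46], col totals [20, 41, 45], n=106
χ² = (11−11.32)²/11.32 + (24−23.21)²/23.21 + (25−25.47)²/25.47 + (9−8.68)²/8.68 + (17−17.79)²/17.79 + (20−19.53)²/19.53 = 0.1034
df = 2

test statistic = 0.103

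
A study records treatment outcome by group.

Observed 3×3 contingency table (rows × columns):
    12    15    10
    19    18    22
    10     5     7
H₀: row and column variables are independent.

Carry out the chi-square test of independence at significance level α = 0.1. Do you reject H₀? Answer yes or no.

Row totals [37, 59, 22], col totals [41, 38, 39], n=118
χ² = (12−12.86)²/12.86 + (15−11.92)²/11.92 + (10−12.23)²/12.23 + (19−20.50)²/20.50 + (18−19.00)²/19.00 + (22−19.50)²/19.50 + (10−7.64)²/7.64 + (5−7.08)²/7.08 + (7−7.27)²/7.27 = 3.0944
df = 4
p-value (upper-tail) = 0.54215
At α=0.1: p ≥ α → fail to reject H₀

reject H₀: no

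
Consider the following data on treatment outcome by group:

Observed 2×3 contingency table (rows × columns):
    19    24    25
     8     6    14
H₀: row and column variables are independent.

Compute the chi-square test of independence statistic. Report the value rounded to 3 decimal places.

test statistic = 2.078

Row totals [68, 28], col totals [27, 30, 39], n=96
χ² = (19−19.12)²/19.12 + (24−21.25)²/21.25 + (25−27.62)²/27.62 + (8−7.88)²/7.88 + (6−8.75)²/8.75 + (14−11.38)²/11.38 = 2.0782
df = 2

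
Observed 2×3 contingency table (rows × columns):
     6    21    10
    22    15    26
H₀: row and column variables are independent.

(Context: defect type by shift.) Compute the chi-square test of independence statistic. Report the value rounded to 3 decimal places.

Row totals [37, 63], col totals [28, 36, 36], n=100
χ² = (6−10.36)²/10.36 + (21−13.32)²/13.32 + (10−13.32)²/13.32 + (22−17.64)²/17.64 + (15−22.68)²/22.68 + (26−22.68)²/22.68 = 11.2548
df = 2

test statistic = 11.255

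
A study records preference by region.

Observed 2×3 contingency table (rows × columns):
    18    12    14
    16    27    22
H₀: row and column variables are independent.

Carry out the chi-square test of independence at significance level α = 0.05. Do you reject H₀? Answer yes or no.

Row totals [44, 65], col totals [34, 39, 36], n=109
χ² = (18−13.72)²/13.72 + (12−15.74)²/15.74 + (14−14.53)²/14.53 + (16−20.28)²/20.28 + (27−23.26)²/23.26 + (22−21.47)²/21.47 = 3.7583
df = 2
p-value (upper-tail) = 0.15272
At α=0.05: p ≥ α → fail to reject H₀

reject H₀: no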